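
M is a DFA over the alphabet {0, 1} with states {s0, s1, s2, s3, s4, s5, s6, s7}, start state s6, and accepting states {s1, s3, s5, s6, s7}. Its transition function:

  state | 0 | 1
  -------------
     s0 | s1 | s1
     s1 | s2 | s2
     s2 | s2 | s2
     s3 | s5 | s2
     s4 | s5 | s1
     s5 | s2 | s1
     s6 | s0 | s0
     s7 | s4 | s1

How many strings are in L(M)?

The useful subgraph on states {s0, s1, s6} is acyclic, so L(M) is finite; the longest accepting path visits 3 useful states, giving maximum string length 2.
Counting accepting paths from s6 by length: 1 of length 0, 4 of length 2. Total 5.

5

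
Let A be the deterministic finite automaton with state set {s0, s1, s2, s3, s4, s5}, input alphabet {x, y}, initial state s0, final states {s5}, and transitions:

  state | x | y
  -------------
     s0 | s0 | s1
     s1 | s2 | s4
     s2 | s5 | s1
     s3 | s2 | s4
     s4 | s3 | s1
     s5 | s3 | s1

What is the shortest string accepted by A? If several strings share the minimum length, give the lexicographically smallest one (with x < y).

yxx

A breadth-first search from s0 reaches an accepting state first via the path s0 → s1 → s2 → s5 on input yxx.
No string of length < 3 is accepted (BFS exhausts all shorter strings without reaching an accepting state), and yxx is the lexicographically least accepting string of length 3.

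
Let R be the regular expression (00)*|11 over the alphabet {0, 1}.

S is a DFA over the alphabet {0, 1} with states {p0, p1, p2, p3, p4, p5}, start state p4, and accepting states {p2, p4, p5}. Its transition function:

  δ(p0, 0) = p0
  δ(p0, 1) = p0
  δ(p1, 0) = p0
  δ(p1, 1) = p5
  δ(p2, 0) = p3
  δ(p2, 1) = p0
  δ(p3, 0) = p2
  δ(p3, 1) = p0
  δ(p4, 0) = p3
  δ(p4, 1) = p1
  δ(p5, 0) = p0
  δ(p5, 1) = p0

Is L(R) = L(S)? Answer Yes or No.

Converting the expression R to a DFA (subset construction, then merging equivalent states) gives the minimal DFA with states {r0, r1, r2, r3, r4, r5}, start state r0, accepting states {r0, r3, r5} and transitions r0: 0→r1, 1→r2; r1: 0→r3, 1→r4; r2: 0→r4, 1→r5; r3: 0→r1, 1→r4; r4: 0→r4, 1→r4; r5: 0→r4, 1→r4.
Exploring the product automaton R × S from the start pair (r0, p4), following both machines on each input symbol, reaches 6 state pairs: (r0, p4), (r1, p3), (r2, p1), (r3, p2), (r4, p0), (r5, p5).
R accepts in {r0, r3, r5} and S accepts in {p2, p4, p5}. In every reachable pair the two components are either both accepting — (r0, p4), (r3, p2), (r5, p5) — or both non-accepting, so no string is accepted by exactly one of the machines: L(R) \ L(S) and L(S) \ L(R) are both empty.
Hence every string is accepted by R iff it is accepted by S, and the two languages coincide.

Yes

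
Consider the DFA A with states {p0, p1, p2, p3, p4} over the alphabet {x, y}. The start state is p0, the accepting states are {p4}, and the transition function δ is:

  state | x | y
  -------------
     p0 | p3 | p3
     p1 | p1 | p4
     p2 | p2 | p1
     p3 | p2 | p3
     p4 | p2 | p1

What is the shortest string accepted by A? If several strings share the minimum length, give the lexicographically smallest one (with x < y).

A breadth-first search from p0 reaches an accepting state first via the path p0 → p3 → p2 → p1 → p4 on input xxyy.
No string of length < 4 is accepted (BFS exhausts all shorter strings without reaching an accepting state), and xxyy is the lexicographically least accepting string of length 4.

xxyy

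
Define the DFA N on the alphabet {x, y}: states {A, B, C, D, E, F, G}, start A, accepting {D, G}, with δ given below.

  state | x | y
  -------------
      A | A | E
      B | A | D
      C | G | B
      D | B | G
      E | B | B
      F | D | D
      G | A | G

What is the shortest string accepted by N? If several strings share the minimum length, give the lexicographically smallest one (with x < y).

yxy

A breadth-first search from A reaches an accepting state first via the path A → E → B → D on input yxy.
No string of length < 3 is accepted (BFS exhausts all shorter strings without reaching an accepting state), and yxy is the lexicographically least accepting string of length 3.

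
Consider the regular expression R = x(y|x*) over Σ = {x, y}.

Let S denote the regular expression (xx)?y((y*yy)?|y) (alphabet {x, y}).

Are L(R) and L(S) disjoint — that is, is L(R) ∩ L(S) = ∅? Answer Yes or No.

Converting the expression R to a DFA (subset construction, then merging equivalent states) gives the minimal DFA with states {r0, r1, r2, r3, r4}, start state r0, accepting states {r1, r3, r4} and transitions r0: x→r1, y→r2; r1: x→r3, y→r4; r2: x→r2, y→r2; r3: x→r3, y→r2; r4: x→r2, y→r2.
Converting the expression S to a DFA (subset construction, then merging equivalent states) gives the minimal DFA with states {s0, s1, s2, s3, s4}, start state s0, accepting states {s2} and transitions s0: x→s1, y→s2; s1: x→s3, y→s4; s2: x→s4, y→s2; s3: x→s4, y→s2; s4: x→s4, y→s4.
Exploring the product automaton R × S from the start pair (r0, s0), following both machines on each input symbol, reaches 7 state pairs: (r0, s0), (r1, s1), (r2, s2), (r3, s3), (r4, s4), (r2, s4), (r3, s4).
R accepts in {r1, r3, r4} and S accepts in {s2}; no reachable pair has both components accepting, so no string drives both machines to acceptance simultaneously and L(R) ∩ L(S) = ∅.
So no string is accepted by both, and the intersection is empty.

Yes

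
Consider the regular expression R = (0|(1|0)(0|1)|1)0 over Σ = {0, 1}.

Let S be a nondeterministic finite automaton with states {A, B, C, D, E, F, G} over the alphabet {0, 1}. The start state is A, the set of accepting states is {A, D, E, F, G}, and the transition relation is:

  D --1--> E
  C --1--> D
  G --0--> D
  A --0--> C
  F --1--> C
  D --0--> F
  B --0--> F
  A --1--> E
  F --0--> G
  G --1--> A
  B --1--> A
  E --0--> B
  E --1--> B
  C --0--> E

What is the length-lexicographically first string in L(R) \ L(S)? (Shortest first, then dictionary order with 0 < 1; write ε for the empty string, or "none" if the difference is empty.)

The string 10 is accepted by R but not by S.
No shorter string lies in the difference, and 10 is the lexicographically first length-2 string in L(R) \ L(S).

10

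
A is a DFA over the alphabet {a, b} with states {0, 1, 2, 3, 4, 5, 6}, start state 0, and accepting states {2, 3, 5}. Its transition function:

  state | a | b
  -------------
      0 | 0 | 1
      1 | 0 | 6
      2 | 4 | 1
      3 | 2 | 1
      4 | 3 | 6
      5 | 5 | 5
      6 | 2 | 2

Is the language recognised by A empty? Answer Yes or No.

No

The string bba is accepted: the run 0 → 1 → 6 → 2 ends in the accepting state 2.
Since at least one string is accepted, L(A) is not empty.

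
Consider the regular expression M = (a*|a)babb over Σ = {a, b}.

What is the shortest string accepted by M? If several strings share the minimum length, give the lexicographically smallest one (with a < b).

By inspection of the expression, no string of length less than 4 matches, and babb is the lexicographically first match of length 4.

babb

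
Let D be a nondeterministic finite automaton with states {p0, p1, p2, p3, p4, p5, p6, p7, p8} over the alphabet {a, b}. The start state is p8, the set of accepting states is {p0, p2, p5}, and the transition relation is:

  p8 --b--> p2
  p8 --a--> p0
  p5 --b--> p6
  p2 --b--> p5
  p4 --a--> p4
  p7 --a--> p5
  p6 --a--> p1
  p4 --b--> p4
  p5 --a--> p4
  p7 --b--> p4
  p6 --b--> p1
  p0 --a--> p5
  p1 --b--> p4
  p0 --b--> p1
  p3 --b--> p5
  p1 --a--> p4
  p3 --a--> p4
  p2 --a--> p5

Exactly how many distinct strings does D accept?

5

The useful subgraph on states {p0, p2, p5, p8} is acyclic, so L(D) is finite; the longest accepting path visits 3 useful states, giving maximum string length 2.
Counting accepting paths from p8 by length: 2 of length 1, 3 of length 2. Total 5.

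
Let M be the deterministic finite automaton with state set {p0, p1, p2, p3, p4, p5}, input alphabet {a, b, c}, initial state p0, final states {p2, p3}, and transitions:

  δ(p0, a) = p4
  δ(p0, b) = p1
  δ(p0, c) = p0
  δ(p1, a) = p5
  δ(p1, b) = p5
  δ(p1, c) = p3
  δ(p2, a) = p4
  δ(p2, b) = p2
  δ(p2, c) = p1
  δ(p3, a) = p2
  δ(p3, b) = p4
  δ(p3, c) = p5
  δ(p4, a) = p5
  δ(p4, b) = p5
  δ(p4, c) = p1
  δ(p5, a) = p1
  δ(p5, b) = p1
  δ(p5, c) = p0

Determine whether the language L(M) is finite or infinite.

infinite

State p0 is reachable from the start and can reach an accepting state, and it lies on the cycle p0 → p0.
Traversing that cycle any number of times yields accepted strings of unbounded length, so the language is infinite.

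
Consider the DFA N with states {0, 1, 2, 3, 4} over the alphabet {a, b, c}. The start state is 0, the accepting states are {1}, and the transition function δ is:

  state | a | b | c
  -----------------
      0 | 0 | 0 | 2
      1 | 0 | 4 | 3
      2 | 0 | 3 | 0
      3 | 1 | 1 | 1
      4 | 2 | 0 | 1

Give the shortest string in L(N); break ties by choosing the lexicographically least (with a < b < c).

cba

A breadth-first search from 0 reaches an accepting state first via the path 0 → 2 → 3 → 1 on input cba.
No string of length < 3 is accepted (BFS exhausts all shorter strings without reaching an accepting state), and cba is the lexicographically least accepting string of length 3.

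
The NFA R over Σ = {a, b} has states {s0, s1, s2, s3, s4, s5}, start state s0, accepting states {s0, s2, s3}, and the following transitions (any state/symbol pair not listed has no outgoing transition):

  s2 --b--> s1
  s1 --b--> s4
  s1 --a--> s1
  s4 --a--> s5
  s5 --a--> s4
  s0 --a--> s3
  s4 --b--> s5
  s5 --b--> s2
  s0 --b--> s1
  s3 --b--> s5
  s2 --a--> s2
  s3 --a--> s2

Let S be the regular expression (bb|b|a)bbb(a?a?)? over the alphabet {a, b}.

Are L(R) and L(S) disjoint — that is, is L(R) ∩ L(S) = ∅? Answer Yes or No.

No

The string bbbb is accepted by both R and S.
Hence L(R) ∩ L(S) ≠ ∅.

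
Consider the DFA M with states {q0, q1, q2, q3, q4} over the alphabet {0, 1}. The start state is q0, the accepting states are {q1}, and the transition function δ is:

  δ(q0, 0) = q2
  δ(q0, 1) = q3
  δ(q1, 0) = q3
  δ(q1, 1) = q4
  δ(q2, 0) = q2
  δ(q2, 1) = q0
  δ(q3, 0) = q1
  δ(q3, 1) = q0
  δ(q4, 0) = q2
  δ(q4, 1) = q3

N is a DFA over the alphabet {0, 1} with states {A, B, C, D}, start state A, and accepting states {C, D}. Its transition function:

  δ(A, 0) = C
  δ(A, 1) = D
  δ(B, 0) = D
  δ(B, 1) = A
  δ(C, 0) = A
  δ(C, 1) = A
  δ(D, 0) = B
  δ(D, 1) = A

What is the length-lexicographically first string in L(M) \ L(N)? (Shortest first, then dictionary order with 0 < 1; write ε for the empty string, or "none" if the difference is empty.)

10

The string 10 is accepted by M but not by N.
No shorter string lies in the difference, and 10 is the lexicographically first length-2 string in L(M) \ L(N).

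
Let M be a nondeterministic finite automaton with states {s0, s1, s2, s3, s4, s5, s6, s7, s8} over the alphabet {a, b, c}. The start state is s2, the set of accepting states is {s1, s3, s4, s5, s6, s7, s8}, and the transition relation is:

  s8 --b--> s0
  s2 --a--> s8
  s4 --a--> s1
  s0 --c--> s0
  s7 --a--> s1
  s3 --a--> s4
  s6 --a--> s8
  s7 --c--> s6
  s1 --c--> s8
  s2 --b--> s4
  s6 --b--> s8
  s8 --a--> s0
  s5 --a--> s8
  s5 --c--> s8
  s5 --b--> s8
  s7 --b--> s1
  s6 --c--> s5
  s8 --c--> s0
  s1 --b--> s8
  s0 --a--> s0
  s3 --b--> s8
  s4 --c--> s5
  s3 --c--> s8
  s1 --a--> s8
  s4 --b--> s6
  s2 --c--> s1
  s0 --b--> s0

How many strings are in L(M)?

21

The useful subgraph on states {s1, s2, s4, s5, s6, s8} is acyclic, so L(M) is finite; the longest accepting path visits 5 useful states, giving maximum string length 4.
Counting accepting paths from s2 by length: 3 of length 1, 6 of length 2, 9 of length 3, 3 of length 4. Total 21.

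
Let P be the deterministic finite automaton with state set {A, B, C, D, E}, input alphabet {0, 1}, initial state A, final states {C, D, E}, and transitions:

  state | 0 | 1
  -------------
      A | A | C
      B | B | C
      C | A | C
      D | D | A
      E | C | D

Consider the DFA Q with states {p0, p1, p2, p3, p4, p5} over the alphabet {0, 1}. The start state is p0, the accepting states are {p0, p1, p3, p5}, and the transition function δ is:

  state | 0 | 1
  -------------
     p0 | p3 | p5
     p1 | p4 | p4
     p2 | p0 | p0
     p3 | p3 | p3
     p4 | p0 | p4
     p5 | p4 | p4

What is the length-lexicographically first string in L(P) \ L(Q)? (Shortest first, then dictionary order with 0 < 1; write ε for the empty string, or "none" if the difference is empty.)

The string 11 is accepted by P but not by Q.
No shorter string lies in the difference, and 11 is the lexicographically first length-2 string in L(P) \ L(Q).

11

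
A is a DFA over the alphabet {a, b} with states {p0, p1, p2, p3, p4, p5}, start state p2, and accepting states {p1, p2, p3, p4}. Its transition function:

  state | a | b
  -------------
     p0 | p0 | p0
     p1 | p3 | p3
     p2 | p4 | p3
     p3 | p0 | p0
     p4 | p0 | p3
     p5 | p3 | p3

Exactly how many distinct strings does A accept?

The useful subgraph on states {p2, p3, p4} is acyclic, so L(A) is finite; the longest accepting path visits 3 useful states, giving maximum string length 2.
Counting accepting paths from p2 by length: 1 of length 0, 2 of length 1, 1 of length 2. Total 4.

4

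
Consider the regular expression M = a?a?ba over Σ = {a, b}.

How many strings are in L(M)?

The expression has no Kleene star, so L(M) is finite. Expanding the alternatives gives {ba, aba, aaba}.
That is 1 of length 2, 1 of length 3, 1 of length 4: 3 strings in all.

3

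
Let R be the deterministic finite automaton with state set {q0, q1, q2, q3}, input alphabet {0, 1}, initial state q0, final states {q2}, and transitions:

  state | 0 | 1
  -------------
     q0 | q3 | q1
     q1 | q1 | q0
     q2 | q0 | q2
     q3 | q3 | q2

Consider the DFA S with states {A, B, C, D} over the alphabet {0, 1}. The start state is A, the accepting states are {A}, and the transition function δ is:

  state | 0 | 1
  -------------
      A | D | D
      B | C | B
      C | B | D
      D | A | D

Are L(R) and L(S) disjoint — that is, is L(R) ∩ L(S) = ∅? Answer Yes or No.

Yes

Exploring the product automaton R × S from the start pair (q0, A), following both machines on each input symbol, reaches 7 state pairs: (q0, A), (q3, D), (q1, D), (q3, A), (q2, D), (q1, A), (q0, D).
R accepts in {q2} and S accepts in {A}; no reachable pair has both components accepting, so no string drives both machines to acceptance simultaneously and L(R) ∩ L(S) = ∅.
So no string is accepted by both, and the intersection is empty.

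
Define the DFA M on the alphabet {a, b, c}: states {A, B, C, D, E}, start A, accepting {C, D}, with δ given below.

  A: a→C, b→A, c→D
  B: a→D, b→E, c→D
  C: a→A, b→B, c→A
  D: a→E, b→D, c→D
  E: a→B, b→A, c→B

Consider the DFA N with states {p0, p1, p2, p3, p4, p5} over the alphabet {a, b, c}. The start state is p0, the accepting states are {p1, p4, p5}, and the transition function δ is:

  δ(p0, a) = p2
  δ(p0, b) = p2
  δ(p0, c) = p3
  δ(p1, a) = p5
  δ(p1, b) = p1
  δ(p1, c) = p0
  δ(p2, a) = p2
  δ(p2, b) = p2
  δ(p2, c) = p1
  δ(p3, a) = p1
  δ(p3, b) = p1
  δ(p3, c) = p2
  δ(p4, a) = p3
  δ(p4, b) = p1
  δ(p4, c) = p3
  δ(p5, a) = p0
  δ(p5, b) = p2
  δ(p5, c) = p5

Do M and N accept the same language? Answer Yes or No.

No

The string a is accepted by M but rejected by N.
So L(M) ≠ L(N).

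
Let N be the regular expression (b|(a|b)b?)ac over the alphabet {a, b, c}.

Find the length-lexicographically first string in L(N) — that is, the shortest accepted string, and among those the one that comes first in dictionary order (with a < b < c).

By inspection of the expression, no string of length less than 3 matches, and aac is the lexicographically first match of length 3.

aac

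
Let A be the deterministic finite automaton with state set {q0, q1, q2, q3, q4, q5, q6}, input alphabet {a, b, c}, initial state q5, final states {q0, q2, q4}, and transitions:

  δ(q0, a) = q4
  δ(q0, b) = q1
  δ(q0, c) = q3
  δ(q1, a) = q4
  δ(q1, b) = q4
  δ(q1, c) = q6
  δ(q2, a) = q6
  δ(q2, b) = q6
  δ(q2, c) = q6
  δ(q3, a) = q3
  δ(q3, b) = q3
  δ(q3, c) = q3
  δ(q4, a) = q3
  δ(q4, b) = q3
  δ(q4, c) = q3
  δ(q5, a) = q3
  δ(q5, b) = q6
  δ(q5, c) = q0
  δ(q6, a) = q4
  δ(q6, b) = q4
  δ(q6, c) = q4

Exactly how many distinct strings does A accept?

10

The useful subgraph on states {q0, q1, q4, q5, q6} is acyclic, so L(A) is finite; the longest accepting path visits 5 useful states, giving maximum string length 4.
Counting accepting paths from q5 by length: 1 of length 1, 4 of length 2, 2 of length 3, 3 of length 4. Total 10.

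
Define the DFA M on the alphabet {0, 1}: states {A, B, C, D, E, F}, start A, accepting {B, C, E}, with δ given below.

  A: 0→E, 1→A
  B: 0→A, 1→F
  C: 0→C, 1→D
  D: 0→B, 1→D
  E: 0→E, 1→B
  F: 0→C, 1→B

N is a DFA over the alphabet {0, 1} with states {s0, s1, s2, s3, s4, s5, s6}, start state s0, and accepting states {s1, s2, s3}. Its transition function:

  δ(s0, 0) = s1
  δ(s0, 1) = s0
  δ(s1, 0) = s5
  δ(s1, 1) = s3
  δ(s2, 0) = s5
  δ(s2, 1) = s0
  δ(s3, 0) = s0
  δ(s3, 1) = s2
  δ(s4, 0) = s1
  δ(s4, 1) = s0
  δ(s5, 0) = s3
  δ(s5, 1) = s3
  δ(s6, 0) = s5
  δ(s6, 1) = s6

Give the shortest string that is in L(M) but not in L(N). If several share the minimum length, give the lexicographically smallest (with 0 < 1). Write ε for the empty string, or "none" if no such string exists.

The string 00 is accepted by M but not by N.
No shorter string lies in the difference, and 00 is the lexicographically first length-2 string in L(M) \ L(N).

00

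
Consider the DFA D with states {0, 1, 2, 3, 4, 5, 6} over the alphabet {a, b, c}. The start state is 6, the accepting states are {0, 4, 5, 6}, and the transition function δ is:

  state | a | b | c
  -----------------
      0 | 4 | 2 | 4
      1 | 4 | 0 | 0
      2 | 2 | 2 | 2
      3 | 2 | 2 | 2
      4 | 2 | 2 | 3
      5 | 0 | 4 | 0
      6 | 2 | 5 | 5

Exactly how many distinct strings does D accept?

17

The useful subgraph on states {0, 4, 5, 6} is acyclic, so L(D) is finite; the longest accepting path visits 4 useful states, giving maximum string length 3.
Counting accepting paths from 6 by length: 1 of length 0, 2 of length 1, 6 of length 2, 8 of length 3. Total 17.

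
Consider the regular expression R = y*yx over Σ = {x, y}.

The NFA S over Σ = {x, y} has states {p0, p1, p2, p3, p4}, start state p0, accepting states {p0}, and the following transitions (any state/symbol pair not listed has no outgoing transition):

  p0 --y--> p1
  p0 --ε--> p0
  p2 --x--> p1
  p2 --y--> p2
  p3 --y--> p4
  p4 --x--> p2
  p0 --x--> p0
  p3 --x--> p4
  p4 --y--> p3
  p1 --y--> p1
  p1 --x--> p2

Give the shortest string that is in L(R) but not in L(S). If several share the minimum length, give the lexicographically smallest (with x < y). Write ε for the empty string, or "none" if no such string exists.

yx

The string yx is accepted by R but not by S.
No shorter string lies in the difference, and yx is the lexicographically first length-2 string in L(R) \ L(S).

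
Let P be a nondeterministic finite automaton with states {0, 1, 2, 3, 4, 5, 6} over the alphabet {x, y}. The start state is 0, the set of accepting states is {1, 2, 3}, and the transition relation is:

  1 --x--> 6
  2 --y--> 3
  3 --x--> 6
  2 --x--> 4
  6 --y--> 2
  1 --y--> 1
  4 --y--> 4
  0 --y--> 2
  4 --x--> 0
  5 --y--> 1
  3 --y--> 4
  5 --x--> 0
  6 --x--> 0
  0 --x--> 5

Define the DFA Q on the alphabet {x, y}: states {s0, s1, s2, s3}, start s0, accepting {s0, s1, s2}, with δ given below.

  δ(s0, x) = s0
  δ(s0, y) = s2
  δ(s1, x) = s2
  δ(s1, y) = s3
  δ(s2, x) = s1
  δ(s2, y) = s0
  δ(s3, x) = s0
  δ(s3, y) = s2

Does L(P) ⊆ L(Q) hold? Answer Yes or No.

The string xyxy is in L(P) but not in L(Q).
So L(P) ⊄ L(Q).

No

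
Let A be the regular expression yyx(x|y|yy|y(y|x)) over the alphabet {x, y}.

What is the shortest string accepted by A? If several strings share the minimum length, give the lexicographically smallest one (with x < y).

By inspection of the expression, no string of length less than 4 matches, and yyxx is the lexicographically first match of length 4.

yyxx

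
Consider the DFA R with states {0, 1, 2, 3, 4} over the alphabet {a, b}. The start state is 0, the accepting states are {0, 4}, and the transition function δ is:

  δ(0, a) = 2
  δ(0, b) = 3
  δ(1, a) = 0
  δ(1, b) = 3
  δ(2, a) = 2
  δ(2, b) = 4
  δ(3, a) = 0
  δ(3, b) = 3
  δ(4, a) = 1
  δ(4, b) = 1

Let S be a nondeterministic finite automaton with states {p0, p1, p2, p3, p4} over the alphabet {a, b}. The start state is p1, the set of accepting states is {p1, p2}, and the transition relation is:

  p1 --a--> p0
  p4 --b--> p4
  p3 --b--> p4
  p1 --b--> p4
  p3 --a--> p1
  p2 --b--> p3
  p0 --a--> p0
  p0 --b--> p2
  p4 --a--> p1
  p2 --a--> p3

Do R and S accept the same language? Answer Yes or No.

Exploring the product automaton R × S from the start pair (0, p1), following both machines on each input symbol, reaches 5 state pairs: (0, p1), (2, p0), (3, p4), (4, p2), (1, p3).
R accepts in {0, 4} and S accepts in {p1, p2}. In every reachable pair the two components are either both accepting — (0, p1), (4, p2) — or both non-accepting, so no string is accepted by exactly one of the machines: L(R) \ L(S) and L(S) \ L(R) are both empty.
Hence every string is accepted by R iff it is accepted by S, and the two languages coincide.

Yes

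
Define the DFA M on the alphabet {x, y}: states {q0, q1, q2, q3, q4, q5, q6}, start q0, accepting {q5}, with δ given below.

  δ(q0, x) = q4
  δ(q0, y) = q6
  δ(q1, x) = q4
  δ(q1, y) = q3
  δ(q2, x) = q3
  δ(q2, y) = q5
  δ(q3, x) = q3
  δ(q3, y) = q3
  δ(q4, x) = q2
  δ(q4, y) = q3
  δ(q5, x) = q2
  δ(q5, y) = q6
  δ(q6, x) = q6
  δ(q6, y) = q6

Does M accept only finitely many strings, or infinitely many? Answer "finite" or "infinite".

State q2 is reachable from the start and can reach an accepting state, and it lies on the cycle q2 → q5 → q2.
Traversing that cycle any number of times yields accepted strings of unbounded length, so the language is infinite.

infinite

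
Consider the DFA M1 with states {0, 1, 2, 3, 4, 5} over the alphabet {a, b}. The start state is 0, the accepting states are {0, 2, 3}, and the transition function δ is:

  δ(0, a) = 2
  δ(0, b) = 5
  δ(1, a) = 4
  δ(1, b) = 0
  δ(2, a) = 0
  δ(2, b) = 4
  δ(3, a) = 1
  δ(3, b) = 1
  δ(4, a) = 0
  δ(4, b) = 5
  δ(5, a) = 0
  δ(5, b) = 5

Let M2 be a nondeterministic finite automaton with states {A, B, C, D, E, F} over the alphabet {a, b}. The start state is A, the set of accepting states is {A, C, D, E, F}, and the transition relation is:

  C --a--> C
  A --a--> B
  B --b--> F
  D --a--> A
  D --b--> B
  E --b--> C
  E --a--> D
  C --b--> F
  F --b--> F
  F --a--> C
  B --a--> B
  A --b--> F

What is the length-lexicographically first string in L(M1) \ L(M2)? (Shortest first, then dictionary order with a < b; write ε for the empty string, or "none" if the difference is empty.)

The string a is accepted by M1 but not by M2.
No shorter string lies in the difference, and a is the lexicographically first length-1 string in L(M1) \ L(M2).

a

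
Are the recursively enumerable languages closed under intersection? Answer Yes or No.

Yes

Run the recogniser for L₁; if it accepts, run the recogniser for L₂ and accept if that accepts too. If either runs forever the input is never accepted, which is all a recogniser needs.
So the recursively enumerable languages are closed under intersection.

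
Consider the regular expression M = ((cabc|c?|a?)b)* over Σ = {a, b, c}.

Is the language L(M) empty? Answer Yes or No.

The empty string ε matches the expression, so it belongs to L(M).
Since L(M) contains at least one string, it is not empty.

No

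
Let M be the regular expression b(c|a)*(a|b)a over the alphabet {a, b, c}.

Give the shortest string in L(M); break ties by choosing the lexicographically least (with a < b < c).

baa

By inspection of the expression, no string of length less than 3 matches, and baa is the lexicographically first match of length 3.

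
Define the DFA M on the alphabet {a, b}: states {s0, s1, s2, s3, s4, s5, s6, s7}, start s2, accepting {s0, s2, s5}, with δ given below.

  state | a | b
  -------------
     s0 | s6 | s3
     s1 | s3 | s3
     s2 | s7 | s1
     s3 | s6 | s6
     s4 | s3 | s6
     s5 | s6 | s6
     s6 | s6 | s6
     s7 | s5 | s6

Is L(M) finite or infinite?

The useful states (reachable from s2 and able to reach an accepting state) are {s2, s5, s7}.
Restricted to these states the transition graph has no cycle, so every accepting path has bounded length and L is finite.

finite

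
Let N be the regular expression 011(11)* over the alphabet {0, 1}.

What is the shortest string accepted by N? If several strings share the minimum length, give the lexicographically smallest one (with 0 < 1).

011

By inspection of the expression, no string of length less than 3 matches, and 011 is the lexicographically first match of length 3.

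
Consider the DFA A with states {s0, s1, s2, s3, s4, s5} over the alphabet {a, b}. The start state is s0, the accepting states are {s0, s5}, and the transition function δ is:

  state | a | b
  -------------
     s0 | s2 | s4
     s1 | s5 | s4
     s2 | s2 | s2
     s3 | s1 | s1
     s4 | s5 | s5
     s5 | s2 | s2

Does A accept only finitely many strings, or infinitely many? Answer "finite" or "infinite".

The useful states (reachable from s0 and able to reach an accepting state) are {s0, s4, s5}.
Restricted to these states the transition graph has no cycle, so every accepting path has bounded length and L is finite.

finite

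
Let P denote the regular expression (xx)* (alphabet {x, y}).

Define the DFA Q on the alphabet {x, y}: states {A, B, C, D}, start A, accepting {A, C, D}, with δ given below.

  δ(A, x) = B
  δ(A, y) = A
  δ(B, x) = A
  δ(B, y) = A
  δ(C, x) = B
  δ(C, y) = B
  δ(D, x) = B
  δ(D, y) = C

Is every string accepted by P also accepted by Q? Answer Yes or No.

Yes

Converting the expression P to a DFA (subset construction, then merging equivalent states) gives the minimal DFA with states {p0, p1, p2}, start state p0, accepting states {p0} and transitions p0: x→p1, y→p2; p1: x→p0, y→p2; p2: x→p2, y→p2.
Exploring the product automaton P × Q from the start pair (p0, A), following both machines on each input symbol, reaches 4 state pairs: (p0, A), (p1, B), (p2, A), (p2, B).
P accepts in {p0} and Q accepts in {A, C, D}. The reachable pairs whose P-component is accepting are (p0, A); in each of them the Q-component is accepting too, so the product for L(P) \ L(Q) (P-component accepting, Q-component rejecting) has no reachable accepting pair and the difference is empty.
Hence every string in L(P) is also in L(Q).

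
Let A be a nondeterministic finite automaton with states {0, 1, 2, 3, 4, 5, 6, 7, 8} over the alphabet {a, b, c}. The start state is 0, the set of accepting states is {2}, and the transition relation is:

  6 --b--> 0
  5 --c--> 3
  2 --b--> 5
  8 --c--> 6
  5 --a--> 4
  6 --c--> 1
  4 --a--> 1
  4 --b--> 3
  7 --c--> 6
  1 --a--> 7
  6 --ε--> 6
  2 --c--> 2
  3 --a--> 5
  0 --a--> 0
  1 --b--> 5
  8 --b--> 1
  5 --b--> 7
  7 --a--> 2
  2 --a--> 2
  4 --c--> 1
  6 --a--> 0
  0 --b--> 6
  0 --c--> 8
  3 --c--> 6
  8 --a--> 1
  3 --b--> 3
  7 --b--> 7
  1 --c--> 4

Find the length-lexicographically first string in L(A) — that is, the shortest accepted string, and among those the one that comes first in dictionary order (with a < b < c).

A breadth-first search from 0 reaches an accepting state first via the path 0 → 6 → 1 → 7 → 2 on input bcaa.
No string of length < 4 is accepted (BFS exhausts all shorter strings without reaching an accepting state), and bcaa is the lexicographically least accepting string of length 4.

bcaa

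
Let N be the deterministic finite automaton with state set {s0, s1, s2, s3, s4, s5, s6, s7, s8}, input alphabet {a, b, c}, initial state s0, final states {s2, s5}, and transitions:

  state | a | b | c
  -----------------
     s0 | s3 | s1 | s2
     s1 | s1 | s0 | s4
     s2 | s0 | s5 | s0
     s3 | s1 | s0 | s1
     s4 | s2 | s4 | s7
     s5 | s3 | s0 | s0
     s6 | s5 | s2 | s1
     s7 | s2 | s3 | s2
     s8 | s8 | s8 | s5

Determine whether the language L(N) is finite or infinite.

infinite

State s0 is reachable from the start and can reach an accepting state, and it lies on the cycle s0 → s1 → s0.
Traversing that cycle any number of times yields accepted strings of unbounded length, so the language is infinite.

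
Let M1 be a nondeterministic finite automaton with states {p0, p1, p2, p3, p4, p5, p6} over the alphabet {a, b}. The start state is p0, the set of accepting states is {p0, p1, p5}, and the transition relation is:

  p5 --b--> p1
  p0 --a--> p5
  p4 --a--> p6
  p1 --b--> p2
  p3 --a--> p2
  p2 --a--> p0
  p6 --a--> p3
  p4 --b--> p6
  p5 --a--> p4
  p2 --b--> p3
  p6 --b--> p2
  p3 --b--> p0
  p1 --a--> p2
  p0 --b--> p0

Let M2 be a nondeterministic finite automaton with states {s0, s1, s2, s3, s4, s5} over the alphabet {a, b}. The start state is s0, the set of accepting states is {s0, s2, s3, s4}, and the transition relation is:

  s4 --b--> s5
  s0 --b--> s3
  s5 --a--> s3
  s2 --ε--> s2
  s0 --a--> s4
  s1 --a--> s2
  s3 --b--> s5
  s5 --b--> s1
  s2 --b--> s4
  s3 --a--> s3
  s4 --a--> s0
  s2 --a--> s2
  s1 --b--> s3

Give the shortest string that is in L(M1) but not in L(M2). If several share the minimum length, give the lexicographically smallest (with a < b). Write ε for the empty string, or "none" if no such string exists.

The string ab is accepted by M1 but not by M2.
No shorter string lies in the difference, and ab is the lexicographically first length-2 string in L(M1) \ L(M2).

ab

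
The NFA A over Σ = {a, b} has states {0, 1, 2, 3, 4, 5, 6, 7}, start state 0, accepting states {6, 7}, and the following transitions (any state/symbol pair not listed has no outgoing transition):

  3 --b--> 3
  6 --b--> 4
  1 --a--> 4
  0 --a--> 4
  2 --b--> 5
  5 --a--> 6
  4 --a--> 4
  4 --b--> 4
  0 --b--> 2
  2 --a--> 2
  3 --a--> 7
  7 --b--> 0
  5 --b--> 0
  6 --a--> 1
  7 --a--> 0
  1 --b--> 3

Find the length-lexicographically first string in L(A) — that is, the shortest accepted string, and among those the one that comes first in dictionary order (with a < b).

bba

A breadth-first search from 0 reaches an accepting state first via the path 0 → 2 → 5 → 6 on input bba.
No string of length < 3 is accepted (BFS exhausts all shorter strings without reaching an accepting state), and bba is the lexicographically least accepting string of length 3.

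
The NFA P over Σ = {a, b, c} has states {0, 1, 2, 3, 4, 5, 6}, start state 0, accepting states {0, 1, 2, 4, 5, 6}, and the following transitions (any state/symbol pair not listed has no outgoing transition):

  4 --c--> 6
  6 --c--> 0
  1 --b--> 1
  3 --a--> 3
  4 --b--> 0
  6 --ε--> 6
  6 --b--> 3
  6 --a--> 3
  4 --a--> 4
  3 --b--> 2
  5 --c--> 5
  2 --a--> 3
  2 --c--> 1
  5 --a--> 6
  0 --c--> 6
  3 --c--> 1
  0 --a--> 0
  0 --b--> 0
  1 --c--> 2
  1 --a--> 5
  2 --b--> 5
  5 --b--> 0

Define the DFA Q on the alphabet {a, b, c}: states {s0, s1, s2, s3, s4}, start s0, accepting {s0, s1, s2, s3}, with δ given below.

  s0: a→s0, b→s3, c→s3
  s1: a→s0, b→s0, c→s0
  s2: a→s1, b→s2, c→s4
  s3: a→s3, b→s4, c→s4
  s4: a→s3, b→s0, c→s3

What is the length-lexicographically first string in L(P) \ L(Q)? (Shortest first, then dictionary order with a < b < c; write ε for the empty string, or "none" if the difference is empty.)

The string bb is accepted by P but not by Q.
No shorter string lies in the difference, and bb is the lexicographically first length-2 string in L(P) \ L(Q).

bb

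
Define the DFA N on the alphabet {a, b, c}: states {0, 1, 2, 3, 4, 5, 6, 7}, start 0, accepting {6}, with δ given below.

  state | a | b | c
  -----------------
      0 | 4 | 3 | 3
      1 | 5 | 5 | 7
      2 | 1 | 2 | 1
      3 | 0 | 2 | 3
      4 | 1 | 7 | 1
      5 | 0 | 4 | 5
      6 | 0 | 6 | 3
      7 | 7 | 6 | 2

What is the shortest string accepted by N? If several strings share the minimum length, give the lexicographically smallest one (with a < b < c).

A breadth-first search from 0 reaches an accepting state first via the path 0 → 4 → 7 → 6 on input abb.
No string of length < 3 is accepted (BFS exhausts all shorter strings without reaching an accepting state), and abb is the lexicographically least accepting string of length 3.

abb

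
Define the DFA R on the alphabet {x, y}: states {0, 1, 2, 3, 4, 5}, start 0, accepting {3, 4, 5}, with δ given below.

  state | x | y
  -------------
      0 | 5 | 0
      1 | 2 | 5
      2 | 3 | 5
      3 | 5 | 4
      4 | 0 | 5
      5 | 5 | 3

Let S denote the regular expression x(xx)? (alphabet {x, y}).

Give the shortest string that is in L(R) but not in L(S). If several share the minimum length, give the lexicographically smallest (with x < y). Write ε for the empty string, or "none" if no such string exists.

xx

The string xx is accepted by R but not by S.
No shorter string lies in the difference, and xx is the lexicographically first length-2 string in L(R) \ L(S).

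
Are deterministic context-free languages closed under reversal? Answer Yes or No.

L = {c bⁿaⁿ : n≥0} ∪ {d b²ⁿaⁿ : n≥0} is a DCFL: the first symbol tells a deterministic PDA whether to pop one or two b's per a. Its reversal Lᴿ = {aⁿbⁿ c : n≥0} ∪ {aⁿb²ⁿ d : n≥0} is not. DCFLs are closed under right quotient by regular languages, and Lᴿ/{c, d} = {aⁿbⁿ : n≥0} ∪ {aⁿb²ⁿ : n≥0} — the standard context-free language accepted by no deterministic PDA (intuitively the machine would have to commit to a b-to-a ratio before the distinguishing marker arrives; formally, a DPDA for it would have a single run on aⁿb²ⁿ, accepting after the prefix aⁿbⁿ and accepting again after n more b's; an ordinary PDA that simulates it on a's and b's and, at any moment when it is accepting, may switch to reading only a fresh letter e while feeding each e to the simulation as a b, would accept aⁱbʲeᵏ (k≥1) exactly when both aⁱbʲ and aⁱbʲ⁺ᵏ are in the language, i.e. its language intersected with the regular set a*b*e⁺ would be exactly {aⁿbⁿeⁿ : n≥1} — impossible, since context-free languages are closed under intersection with regular sets and {aⁿbⁿeⁿ} is not context-free). So Lᴿ cannot be a DCFL.

No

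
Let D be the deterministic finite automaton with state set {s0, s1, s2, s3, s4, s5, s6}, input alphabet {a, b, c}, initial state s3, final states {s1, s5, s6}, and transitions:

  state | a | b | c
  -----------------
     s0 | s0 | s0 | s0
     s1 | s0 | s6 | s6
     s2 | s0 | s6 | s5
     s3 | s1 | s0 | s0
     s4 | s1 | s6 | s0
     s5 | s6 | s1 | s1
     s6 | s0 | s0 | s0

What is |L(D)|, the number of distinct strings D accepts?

The useful subgraph on states {s1, s3, s6} is acyclic, so L(D) is finite; the longest accepting path visits 3 useful states, giving maximum string length 2.
Counting accepting paths from s3 by length: 1 of length 1, 2 of length 2. Total 3.

3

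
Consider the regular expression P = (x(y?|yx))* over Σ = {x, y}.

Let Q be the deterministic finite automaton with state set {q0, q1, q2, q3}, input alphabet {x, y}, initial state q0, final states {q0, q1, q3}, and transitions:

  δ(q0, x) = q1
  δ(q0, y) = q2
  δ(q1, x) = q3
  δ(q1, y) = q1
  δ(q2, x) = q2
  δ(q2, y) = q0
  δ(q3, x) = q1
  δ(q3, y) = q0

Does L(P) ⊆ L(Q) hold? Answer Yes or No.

Yes

Converting the expression P to a DFA (subset construction, then merging equivalent states) gives the minimal DFA with states {p0, p1, p2}, start state p0, accepting states {p0, p1} and transitions p0: x→p1, y→p2; p1: x→p1, y→p0; p2: x→p2, y→p2.
Exploring the product automaton P × Q from the start pair (p0, q0), following both machines on each input symbol, reaches 8 state pairs: (p0, q0), (p1, q1), (p2, q2), (p1, q3), (p0, q1), (p2, q0), (p2, q1), (p2, q3).
P accepts in {p0, p1} and Q accepts in {q0, q1, q3}. The reachable pairs whose P-component is accepting are (p0, q0), (p1, q1), (p1, q3), (p0, q1); in each of them the Q-component is accepting too, so the product for L(P) \ L(Q) (P-component accepting, Q-component rejecting) has no reachable accepting pair and the difference is empty.
Hence every string in L(P) is also in L(Q).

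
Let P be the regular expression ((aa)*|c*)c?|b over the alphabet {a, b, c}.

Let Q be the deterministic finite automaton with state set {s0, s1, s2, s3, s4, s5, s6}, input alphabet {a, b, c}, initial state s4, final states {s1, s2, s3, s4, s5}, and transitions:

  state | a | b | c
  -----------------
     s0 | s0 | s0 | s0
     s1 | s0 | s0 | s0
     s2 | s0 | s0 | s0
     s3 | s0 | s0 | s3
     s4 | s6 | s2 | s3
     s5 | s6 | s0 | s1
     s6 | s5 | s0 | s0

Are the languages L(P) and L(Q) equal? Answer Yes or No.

Yes

Converting the expression P to a DFA (subset construction, then merging equivalent states) gives the minimal DFA with states {p0, p1, p2, p3, p4, p5}, start state p0, accepting states {p0, p2, p3, p4} and transitions p0: a→p1, b→p2, c→p3; p1: a→p4, b→p5, c→p5; p2: a→p5, b→p5, c→p5; p3: a→p5, b→p5, c→p3; p4: a→p1, b→p5, c→p2; p5: a→p5, b→p5, c→p5.
Exploring the product automaton P × Q from the start pair (p0, s4), following both machines on each input symbol, reaches 7 state pairs: (p0, s4), (p1, s6), (p2, s2), (p3, s3), (p4, s5), (p5, s0), (p2, s1).
P accepts in {p0, p2, p3, p4} and Q accepts in {s1, s2, s3, s4, s5}. In every reachable pair the two components are either both accepting — (p0, s4), (p2, s2), (p3, s3), (p4, s5), (p2, s1) — or both non-accepting, so no string is accepted by exactly one of the machines: L(P) \ L(Q) and L(Q) \ L(P) are both empty.
Hence every string is accepted by P iff it is accepted by Q, and the two languages coincide.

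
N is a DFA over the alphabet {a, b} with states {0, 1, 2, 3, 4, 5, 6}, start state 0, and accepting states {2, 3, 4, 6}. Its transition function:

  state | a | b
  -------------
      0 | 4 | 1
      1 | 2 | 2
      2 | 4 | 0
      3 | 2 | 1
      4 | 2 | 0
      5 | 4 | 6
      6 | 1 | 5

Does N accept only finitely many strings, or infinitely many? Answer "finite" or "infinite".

infinite

State 0 is reachable from the start and can reach an accepting state, and it lies on the cycle 0 → 1 → 2 → 0.
Traversing that cycle any number of times yields accepted strings of unbounded length, so the language is infinite.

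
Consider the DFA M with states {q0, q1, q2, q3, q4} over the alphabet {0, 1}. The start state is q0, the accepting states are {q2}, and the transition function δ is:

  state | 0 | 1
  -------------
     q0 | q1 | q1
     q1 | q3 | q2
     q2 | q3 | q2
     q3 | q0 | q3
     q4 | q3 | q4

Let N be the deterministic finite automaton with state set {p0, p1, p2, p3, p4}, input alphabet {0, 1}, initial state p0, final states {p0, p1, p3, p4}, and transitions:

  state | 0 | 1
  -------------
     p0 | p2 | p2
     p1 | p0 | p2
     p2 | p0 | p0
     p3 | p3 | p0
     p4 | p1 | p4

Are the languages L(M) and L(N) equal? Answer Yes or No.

The string 011 is accepted by M but rejected by N.
So L(M) ≠ L(N).

No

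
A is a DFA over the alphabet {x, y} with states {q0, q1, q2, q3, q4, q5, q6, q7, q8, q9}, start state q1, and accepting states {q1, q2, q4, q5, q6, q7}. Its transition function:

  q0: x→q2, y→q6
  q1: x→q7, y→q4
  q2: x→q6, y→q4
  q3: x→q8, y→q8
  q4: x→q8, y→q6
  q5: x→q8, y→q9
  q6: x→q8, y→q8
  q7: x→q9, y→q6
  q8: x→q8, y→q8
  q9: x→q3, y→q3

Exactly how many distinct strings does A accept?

The useful subgraph on states {q1, q4, q6, q7} is acyclic, so L(A) is finite; the longest accepting path visits 3 useful states, giving maximum string length 2.
Counting accepting paths from q1 by length: 1 of length 0, 2 of length 1, 2 of length 2. Total 5.

5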